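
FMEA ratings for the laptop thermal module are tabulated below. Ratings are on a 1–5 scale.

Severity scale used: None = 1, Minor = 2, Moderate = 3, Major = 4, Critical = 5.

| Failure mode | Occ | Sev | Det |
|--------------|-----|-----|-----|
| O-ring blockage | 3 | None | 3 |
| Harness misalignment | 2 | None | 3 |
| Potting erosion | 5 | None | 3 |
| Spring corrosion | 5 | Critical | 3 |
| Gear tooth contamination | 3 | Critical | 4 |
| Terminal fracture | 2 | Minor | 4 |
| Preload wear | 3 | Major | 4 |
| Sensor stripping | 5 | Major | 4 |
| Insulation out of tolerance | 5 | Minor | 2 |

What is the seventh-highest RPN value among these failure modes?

RPN = Severity × Occurrence × Detection:
  O-ring blockage: 1 × 3 × 3 = 9
  Harness misalignment: 1 × 2 × 3 = 6
  Potting erosion: 1 × 5 × 3 = 15
  Spring corrosion: 5 × 5 × 3 = 75
  Gear tooth contamination: 5 × 3 × 4 = 60
  Terminal fracture: 2 × 2 × 4 = 16
  Preload wear: 4 × 3 × 4 = 48
  Sensor stripping: 4 × 5 × 4 = 80
  Insulation out of tolerance: 2 × 5 × 2 = 20
Sorted descending: 80, 75, 60, 48, 20, 16, 15, 9, 6.
The seventh-highest RPN is 15 (Potting erosion).

15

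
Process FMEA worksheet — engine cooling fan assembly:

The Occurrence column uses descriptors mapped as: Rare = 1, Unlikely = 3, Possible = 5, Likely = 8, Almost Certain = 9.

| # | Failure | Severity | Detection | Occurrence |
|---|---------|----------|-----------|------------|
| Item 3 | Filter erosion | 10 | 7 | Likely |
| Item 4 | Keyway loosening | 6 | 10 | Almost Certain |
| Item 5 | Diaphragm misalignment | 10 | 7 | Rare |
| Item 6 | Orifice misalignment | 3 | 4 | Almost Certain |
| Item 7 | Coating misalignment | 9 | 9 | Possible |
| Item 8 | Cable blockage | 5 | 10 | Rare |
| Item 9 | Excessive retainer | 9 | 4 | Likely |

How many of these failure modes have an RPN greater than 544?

RPN = Severity × Occurrence × Detection:
  Item 3: 10 × 8 × 7 = 560
  Item 4: 6 × 9 × 10 = 540
  Item 5: 10 × 1 × 7 = 70
  Item 6: 3 × 9 × 4 = 108
  Item 7: 9 × 5 × 9 = 405
  Item 8: 5 × 1 × 10 = 50
  Item 9: 9 × 8 × 4 = 288
Modes with RPN > 544: Item 3 (560) → 1.

1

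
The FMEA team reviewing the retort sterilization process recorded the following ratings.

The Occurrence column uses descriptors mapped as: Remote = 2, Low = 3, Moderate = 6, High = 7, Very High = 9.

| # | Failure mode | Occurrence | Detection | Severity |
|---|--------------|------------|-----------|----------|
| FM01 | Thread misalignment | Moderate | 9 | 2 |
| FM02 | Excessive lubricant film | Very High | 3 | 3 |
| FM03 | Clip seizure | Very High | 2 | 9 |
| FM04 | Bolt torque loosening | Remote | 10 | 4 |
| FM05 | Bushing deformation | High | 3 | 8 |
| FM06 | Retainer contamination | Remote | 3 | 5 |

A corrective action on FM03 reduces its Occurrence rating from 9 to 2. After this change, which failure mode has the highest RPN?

RPN = Severity × Occurrence × Detection:
  FM01: 2 × 6 × 9 = 108
  FM02: 3 × 9 × 3 = 81
  FM03: 9 × 9 × 2 = 162
  FM04: 4 × 2 × 10 = 80
  FM05: 8 × 7 × 3 = 168
  FM06: 5 × 2 × 3 = 30
After action: FM03 → 9 × 2 × 2 = 36.
Revised RPNs: FM05=168, FM01=108, FM02=81, FM04=80, FM03=36, FM06=30.
Highest is now FM05 (168).

FM05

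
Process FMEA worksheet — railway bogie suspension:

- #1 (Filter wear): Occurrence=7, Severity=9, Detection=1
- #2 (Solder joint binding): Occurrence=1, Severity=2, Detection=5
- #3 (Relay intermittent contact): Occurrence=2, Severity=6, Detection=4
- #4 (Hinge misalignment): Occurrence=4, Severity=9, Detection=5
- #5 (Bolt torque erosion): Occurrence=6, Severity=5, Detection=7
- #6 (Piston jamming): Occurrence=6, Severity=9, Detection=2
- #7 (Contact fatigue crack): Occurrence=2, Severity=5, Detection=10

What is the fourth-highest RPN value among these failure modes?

RPN = Severity × Occurrence × Detection:
  #1: 9 × 7 × 1 = 63
  #2: 2 × 1 × 5 = 10
  #3: 6 × 2 × 4 = 48
  #4: 9 × 4 × 5 = 180
  #5: 5 × 6 × 7 = 210
  #6: 9 × 6 × 2 = 108
  #7: 5 × 2 × 10 = 100
Sorted descending: 210, 180, 108, 100, 63, 48, 10.
The fourth-highest RPN is 100 (#7).

100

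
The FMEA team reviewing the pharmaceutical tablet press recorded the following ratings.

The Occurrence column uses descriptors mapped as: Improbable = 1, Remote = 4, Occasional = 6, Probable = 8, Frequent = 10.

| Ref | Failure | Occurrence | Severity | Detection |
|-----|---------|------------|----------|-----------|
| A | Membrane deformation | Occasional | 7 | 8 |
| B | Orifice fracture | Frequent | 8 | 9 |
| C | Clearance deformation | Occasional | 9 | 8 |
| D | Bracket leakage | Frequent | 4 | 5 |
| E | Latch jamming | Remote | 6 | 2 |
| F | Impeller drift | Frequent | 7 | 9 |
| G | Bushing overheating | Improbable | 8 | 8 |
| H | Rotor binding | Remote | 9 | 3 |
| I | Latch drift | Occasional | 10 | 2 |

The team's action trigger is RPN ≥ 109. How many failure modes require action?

RPN = Severity × Occurrence × Detection:
  A: 7 × 6 × 8 = 336
  B: 8 × 10 × 9 = 720
  C: 9 × 6 × 8 = 432
  D: 4 × 10 × 5 = 200
  E: 6 × 4 × 2 = 48
  F: 7 × 10 × 9 = 630
  G: 8 × 1 × 8 = 64
  H: 9 × 4 × 3 = 108
  I: 10 × 6 × 2 = 120
Modes with RPN ≥ 109: A (336), B (720), C (432), D (200), F (630), I (120) → 6.

6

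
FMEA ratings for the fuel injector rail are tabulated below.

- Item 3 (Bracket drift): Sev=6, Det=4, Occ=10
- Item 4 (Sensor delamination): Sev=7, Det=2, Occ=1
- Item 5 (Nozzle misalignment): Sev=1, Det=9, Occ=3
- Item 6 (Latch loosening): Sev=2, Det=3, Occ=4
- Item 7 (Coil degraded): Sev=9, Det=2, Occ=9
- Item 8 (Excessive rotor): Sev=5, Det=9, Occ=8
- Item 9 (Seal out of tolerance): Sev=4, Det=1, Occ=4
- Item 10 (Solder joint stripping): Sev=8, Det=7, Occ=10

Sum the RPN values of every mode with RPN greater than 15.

RPN = Severity × Occurrence × Detection:
  Item 3: 6 × 10 × 4 = 240
  Item 4: 7 × 1 × 2 = 14
  Item 5: 1 × 3 × 9 = 27
  Item 6: 2 × 4 × 3 = 24
  Item 7: 9 × 9 × 2 = 162
  Item 8: 5 × 8 × 9 = 360
  Item 9: 4 × 4 × 1 = 16
  Item 10: 8 × 10 × 7 = 560
RPN > 15: Item 3 (240), Item 5 (27), Item 6 (24), Item 7 (162), Item 8 (360), Item 9 (16), Item 10 (560).
Sum: 240 + 27 + 24 + 162 + 360 + 16 + 560 = 1389.

1389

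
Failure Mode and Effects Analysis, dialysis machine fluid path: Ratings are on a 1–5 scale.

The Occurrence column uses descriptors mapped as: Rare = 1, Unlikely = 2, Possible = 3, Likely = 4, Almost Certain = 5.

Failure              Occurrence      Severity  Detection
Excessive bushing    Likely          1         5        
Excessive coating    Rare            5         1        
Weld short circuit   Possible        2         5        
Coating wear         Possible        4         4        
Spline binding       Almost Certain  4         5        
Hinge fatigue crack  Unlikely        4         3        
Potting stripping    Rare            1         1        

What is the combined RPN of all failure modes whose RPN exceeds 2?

227

RPN = Severity × Occurrence × Detection:
  Excessive bushing: 1 × 4 × 5 = 20
  Excessive coating: 5 × 1 × 1 = 5
  Weld short circuit: 2 × 3 × 5 = 30
  Coating wear: 4 × 3 × 4 = 48
  Spline binding: 4 × 5 × 5 = 100
  Hinge fatigue crack: 4 × 2 × 3 = 24
  Potting stripping: 1 × 1 × 1 = 1
RPN > 2: Excessive bushing (20), Excessive coating (5), Weld short circuit (30), Coating wear (48), Spline binding (100), Hinge fatigue crack (24).
Sum: 20 + 5 + 30 + 48 + 100 + 24 = 227.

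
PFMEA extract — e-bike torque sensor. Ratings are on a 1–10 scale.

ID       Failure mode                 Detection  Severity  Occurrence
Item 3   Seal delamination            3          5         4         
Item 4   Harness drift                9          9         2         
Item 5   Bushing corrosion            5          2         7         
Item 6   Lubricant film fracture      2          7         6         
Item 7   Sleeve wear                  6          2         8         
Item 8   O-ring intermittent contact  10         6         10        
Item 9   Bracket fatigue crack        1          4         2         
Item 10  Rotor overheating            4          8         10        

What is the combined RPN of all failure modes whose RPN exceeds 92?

RPN = Severity × Occurrence × Detection:
  Item 3: 5 × 4 × 3 = 60
  Item 4: 9 × 2 × 9 = 162
  Item 5: 2 × 7 × 5 = 70
  Item 6: 7 × 6 × 2 = 84
  Item 7: 2 × 8 × 6 = 96
  Item 8: 6 × 10 × 10 = 600
  Item 9: 4 × 2 × 1 = 8
  Item 10: 8 × 10 × 4 = 320
RPN > 92: Item 4 (162), Item 7 (96), Item 8 (600), Item 10 (320).
Sum: 162 + 96 + 600 + 320 = 1178.

1178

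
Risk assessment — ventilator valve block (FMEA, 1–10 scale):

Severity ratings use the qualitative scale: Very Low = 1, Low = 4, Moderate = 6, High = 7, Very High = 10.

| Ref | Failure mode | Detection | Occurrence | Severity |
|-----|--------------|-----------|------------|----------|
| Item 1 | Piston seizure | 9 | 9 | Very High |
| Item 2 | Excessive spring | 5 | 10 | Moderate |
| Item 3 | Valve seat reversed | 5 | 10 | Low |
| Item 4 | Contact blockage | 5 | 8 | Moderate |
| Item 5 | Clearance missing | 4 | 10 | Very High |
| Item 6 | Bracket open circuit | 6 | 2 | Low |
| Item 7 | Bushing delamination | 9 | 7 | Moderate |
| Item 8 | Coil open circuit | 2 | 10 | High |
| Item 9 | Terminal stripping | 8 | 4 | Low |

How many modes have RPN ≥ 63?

8

RPN = Severity × Occurrence × Detection:
  Item 1: 10 × 9 × 9 = 810
  Item 2: 6 × 10 × 5 = 300
  Item 3: 4 × 10 × 5 = 200
  Item 4: 6 × 8 × 5 = 240
  Item 5: 10 × 10 × 4 = 400
  Item 6: 4 × 2 × 6 = 48
  Item 7: 6 × 7 × 9 = 378
  Item 8: 7 × 10 × 2 = 140
  Item 9: 4 × 4 × 8 = 128
Modes with RPN ≥ 63: Item 1 (810), Item 2 (300), Item 3 (200), Item 4 (240), Item 5 (400), Item 7 (378), Item 8 (140), Item 9 (128) → 8.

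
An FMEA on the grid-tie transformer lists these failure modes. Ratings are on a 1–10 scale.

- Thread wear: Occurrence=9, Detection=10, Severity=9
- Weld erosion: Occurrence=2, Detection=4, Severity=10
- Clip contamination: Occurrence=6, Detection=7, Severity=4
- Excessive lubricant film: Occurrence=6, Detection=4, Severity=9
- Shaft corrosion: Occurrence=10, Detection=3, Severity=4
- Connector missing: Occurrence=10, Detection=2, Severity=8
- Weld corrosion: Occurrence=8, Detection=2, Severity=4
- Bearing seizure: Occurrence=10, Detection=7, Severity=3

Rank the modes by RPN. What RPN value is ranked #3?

RPN = Severity × Occurrence × Detection:
  Thread wear: 9 × 9 × 10 = 810
  Weld erosion: 10 × 2 × 4 = 80
  Clip contamination: 4 × 6 × 7 = 168
  Excessive lubricant film: 9 × 6 × 4 = 216
  Shaft corrosion: 4 × 10 × 3 = 120
  Connector missing: 8 × 10 × 2 = 160
  Weld corrosion: 4 × 8 × 2 = 64
  Bearing seizure: 3 × 10 × 7 = 210
Sorted descending: 810, 216, 210, 168, 160, 120, 80, 64.
The third-highest RPN is 210 (Bearing seizure).

210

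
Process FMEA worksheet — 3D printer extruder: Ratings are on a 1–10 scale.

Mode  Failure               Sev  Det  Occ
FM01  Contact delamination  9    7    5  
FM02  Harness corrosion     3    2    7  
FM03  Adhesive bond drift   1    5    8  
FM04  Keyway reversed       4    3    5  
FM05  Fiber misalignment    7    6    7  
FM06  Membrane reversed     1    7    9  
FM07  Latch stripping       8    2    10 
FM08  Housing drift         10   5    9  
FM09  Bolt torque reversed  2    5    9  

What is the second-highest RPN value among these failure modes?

RPN = Severity × Occurrence × Detection:
  FM01: 9 × 5 × 7 = 315
  FM02: 3 × 7 × 2 = 42
  FM03: 1 × 8 × 5 = 40
  FM04: 4 × 5 × 3 = 60
  FM05: 7 × 7 × 6 = 294
  FM06: 1 × 9 × 7 = 63
  FM07: 8 × 10 × 2 = 160
  FM08: 10 × 9 × 5 = 450
  FM09: 2 × 9 × 5 = 90
Sorted descending: 450, 315, 294, 160, 90, 63, 60, 42, 40.
The second-highest RPN is 315 (FM01).

315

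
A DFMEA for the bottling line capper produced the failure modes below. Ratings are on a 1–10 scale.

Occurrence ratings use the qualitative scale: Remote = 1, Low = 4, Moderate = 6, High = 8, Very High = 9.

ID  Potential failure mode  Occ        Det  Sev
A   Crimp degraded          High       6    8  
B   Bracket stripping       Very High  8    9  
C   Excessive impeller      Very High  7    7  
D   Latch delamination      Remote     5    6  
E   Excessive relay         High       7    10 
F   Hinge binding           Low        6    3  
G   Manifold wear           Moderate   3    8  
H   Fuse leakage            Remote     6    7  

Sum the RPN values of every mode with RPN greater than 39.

RPN = Severity × Occurrence × Detection:
  A: 8 × 8 × 6 = 384
  B: 9 × 9 × 8 = 648
  C: 7 × 9 × 7 = 441
  D: 6 × 1 × 5 = 30
  E: 10 × 8 × 7 = 560
  F: 3 × 4 × 6 = 72
  G: 8 × 6 × 3 = 144
  H: 7 × 1 × 6 = 42
RPN > 39: A (384), B (648), C (441), E (560), F (72), G (144), H (42).
Sum: 384 + 648 + 441 + 560 + 72 + 144 + 42 = 2291.

2291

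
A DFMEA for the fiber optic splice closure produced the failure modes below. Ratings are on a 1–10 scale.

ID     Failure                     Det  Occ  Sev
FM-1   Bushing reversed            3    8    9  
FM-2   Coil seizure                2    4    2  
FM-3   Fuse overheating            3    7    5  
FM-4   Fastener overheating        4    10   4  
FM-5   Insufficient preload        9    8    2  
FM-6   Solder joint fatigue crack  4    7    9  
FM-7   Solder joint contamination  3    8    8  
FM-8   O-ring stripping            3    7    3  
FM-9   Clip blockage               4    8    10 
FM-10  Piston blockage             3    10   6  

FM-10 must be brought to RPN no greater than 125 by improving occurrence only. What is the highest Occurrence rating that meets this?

6

FM-10: S=6, O=10, D=3 → current RPN = 180.
Fixed product = 18. Need 18 × O ≤ 125, so O ≤ 125/18 = 6.94.
Maximum integer Occurrence rating = 6 (gives RPN 108; O=7 would give 126 > 125).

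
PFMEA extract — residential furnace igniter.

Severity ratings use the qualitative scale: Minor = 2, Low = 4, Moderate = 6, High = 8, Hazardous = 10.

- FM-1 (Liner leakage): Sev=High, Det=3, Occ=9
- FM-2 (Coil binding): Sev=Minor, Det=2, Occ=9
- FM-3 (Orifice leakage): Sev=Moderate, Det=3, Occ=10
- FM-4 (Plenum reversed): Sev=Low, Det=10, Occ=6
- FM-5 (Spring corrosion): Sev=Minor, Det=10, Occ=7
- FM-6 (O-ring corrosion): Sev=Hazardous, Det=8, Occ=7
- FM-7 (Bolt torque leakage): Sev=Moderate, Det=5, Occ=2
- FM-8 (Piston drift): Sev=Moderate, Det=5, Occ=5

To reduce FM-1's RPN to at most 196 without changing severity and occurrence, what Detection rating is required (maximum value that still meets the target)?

2

FM-1: S=8, O=9, D=3 → current RPN = 216.
Fixed product = 72. Need 72 × D ≤ 196, so D ≤ 196/72 = 2.72.
Maximum integer Detection rating = 2 (gives RPN 144; D=3 would give 216 > 196).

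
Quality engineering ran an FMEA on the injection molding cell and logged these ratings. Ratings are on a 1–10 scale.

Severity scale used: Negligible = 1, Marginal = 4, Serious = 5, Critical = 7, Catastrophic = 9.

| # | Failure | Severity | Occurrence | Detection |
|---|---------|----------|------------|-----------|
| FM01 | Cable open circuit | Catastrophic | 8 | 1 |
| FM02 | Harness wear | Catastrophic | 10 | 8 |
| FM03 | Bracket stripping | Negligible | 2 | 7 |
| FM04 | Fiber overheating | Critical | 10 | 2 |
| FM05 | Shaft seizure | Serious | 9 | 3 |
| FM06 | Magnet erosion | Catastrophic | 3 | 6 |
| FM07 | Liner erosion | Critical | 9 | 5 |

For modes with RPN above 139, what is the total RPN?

RPN = Severity × Occurrence × Detection:
  FM01: 9 × 8 × 1 = 72
  FM02: 9 × 10 × 8 = 720
  FM03: 1 × 2 × 7 = 14
  FM04: 7 × 10 × 2 = 140
  FM05: 5 × 9 × 3 = 135
  FM06: 9 × 3 × 6 = 162
  FM07: 7 × 9 × 5 = 315
RPN > 139: FM02 (720), FM04 (140), FM06 (162), FM07 (315).
Sum: 720 + 140 + 162 + 315 = 1337.

1337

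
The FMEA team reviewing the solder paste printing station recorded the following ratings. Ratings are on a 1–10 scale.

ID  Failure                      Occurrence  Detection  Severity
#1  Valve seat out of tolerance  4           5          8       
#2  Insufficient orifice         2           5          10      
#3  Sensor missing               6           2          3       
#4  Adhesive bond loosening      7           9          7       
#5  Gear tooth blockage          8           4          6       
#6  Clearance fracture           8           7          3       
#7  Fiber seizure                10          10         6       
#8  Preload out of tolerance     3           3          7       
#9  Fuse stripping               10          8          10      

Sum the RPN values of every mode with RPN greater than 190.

RPN = Severity × Occurrence × Detection:
  #1: 8 × 4 × 5 = 160
  #2: 10 × 2 × 5 = 100
  #3: 3 × 6 × 2 = 36
  #4: 7 × 7 × 9 = 441
  #5: 6 × 8 × 4 = 192
  #6: 3 × 8 × 7 = 168
  #7: 6 × 10 × 10 = 600
  #8: 7 × 3 × 3 = 63
  #9: 10 × 10 × 8 = 800
RPN > 190: #4 (441), #5 (192), #7 (600), #9 (800).
Sum: 441 + 192 + 600 + 800 = 2033.

2033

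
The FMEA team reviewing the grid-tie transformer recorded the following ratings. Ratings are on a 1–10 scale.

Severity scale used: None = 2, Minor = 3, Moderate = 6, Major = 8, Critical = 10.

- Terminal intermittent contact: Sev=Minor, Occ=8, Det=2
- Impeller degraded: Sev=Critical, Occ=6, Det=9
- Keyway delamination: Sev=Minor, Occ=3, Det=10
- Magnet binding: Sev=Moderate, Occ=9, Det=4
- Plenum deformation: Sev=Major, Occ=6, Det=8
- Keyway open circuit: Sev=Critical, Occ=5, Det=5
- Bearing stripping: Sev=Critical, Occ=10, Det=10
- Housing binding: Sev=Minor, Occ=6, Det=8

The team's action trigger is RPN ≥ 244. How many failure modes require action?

RPN = Severity × Occurrence × Detection:
  Terminal intermittent contact: 3 × 8 × 2 = 48
  Impeller degraded: 10 × 6 × 9 = 540
  Keyway delamination: 3 × 3 × 10 = 90
  Magnet binding: 6 × 9 × 4 = 216
  Plenum deformation: 8 × 6 × 8 = 384
  Keyway open circuit: 10 × 5 × 5 = 250
  Bearing stripping: 10 × 10 × 10 = 1000
  Housing binding: 3 × 6 × 8 = 144
Modes with RPN ≥ 244: Impeller degraded (540), Plenum deformation (384), Keyway open circuit (250), Bearing stripping (1000) → 4.

4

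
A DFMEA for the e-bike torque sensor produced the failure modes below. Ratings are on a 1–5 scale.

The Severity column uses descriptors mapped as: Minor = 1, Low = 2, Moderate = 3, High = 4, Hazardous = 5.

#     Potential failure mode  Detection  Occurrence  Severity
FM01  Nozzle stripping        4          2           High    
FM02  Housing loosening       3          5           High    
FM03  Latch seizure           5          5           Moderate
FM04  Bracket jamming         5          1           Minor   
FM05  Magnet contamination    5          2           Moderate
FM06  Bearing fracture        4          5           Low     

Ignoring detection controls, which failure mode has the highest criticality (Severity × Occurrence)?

Criticality = Severity × Occurrence:
  FM01: 4 × 2 = 8
  FM02: 4 × 5 = 20
  FM03: 3 × 5 = 15
  FM04: 1 × 1 = 1
  FM05: 3 × 2 = 6
  FM06: 2 × 5 = 10
Highest criticality is 20 → FM02.

FM02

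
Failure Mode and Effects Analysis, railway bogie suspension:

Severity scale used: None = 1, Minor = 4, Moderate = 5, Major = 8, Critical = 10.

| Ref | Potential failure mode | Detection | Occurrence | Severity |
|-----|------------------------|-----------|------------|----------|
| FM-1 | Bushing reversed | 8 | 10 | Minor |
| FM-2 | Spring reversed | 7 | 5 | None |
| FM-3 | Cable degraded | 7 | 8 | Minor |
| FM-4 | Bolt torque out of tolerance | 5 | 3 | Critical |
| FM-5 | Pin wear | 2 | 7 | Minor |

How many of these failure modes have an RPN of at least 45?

RPN = Severity × Occurrence × Detection:
  FM-1: 4 × 10 × 8 = 320
  FM-2: 1 × 5 × 7 = 35
  FM-3: 4 × 8 × 7 = 224
  FM-4: 10 × 3 × 5 = 150
  FM-5: 4 × 7 × 2 = 56
Modes with RPN ≥ 45: FM-1 (320), FM-3 (224), FM-4 (150), FM-5 (56) → 4.

4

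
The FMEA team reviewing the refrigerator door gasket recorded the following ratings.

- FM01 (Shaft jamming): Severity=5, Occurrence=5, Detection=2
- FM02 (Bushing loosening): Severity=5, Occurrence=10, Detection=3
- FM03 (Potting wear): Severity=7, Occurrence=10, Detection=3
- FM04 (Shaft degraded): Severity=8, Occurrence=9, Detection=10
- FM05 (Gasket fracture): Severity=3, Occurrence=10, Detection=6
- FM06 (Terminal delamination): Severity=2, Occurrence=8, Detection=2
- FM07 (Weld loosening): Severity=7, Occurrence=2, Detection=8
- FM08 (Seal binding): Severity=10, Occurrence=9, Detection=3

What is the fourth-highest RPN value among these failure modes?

180

RPN = Severity × Occurrence × Detection:
  FM01: 5 × 5 × 2 = 50
  FM02: 5 × 10 × 3 = 150
  FM03: 7 × 10 × 3 = 210
  FM04: 8 × 9 × 10 = 720
  FM05: 3 × 10 × 6 = 180
  FM06: 2 × 8 × 2 = 32
  FM07: 7 × 2 × 8 = 112
  FM08: 10 × 9 × 3 = 270
Sorted descending: 720, 270, 210, 180, 150, 112, 50, 32.
The fourth-highest RPN is 180 (FM05).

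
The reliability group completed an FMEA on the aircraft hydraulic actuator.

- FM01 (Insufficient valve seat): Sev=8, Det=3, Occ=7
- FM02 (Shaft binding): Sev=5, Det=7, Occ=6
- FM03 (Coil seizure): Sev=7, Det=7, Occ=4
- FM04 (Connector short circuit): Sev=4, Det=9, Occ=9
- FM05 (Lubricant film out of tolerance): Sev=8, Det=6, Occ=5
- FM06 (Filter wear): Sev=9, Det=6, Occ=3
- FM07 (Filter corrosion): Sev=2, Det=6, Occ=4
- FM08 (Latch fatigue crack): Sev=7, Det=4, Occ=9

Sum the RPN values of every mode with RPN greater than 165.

1390

RPN = Severity × Occurrence × Detection:
  FM01: 8 × 7 × 3 = 168
  FM02: 5 × 6 × 7 = 210
  FM03: 7 × 4 × 7 = 196
  FM04: 4 × 9 × 9 = 324
  FM05: 8 × 5 × 6 = 240
  FM06: 9 × 3 × 6 = 162
  FM07: 2 × 4 × 6 = 48
  FM08: 7 × 9 × 4 = 252
RPN > 165: FM01 (168), FM02 (210), FM03 (196), FM04 (324), FM05 (240), FM08 (252).
Sum: 168 + 210 + 196 + 324 + 240 + 252 = 1390.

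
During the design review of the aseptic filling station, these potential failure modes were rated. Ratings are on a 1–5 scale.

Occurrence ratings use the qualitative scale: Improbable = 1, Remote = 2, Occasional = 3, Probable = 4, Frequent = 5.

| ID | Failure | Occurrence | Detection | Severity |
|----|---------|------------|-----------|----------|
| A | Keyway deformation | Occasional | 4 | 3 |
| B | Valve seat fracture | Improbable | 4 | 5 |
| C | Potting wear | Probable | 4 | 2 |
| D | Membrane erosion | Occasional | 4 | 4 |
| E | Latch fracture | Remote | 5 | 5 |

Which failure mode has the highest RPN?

E

RPN = Severity × Occurrence × Detection:
  A: 3 × 3 × 4 = 36
  B: 5 × 1 × 4 = 20
  C: 2 × 4 × 4 = 32
  D: 4 × 3 × 4 = 48
  E: 5 × 2 × 5 = 50
Highest RPN is 50 → E.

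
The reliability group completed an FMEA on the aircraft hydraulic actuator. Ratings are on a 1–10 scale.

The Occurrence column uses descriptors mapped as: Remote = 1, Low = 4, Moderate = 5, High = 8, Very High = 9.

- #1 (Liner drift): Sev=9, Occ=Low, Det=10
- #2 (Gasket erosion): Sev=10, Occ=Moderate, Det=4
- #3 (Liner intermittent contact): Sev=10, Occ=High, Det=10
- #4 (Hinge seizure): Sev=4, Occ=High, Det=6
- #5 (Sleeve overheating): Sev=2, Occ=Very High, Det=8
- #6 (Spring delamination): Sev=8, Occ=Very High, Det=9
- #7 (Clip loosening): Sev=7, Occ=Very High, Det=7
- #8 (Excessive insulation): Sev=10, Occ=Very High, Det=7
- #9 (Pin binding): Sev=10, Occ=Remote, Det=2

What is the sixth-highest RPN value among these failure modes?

RPN = Severity × Occurrence × Detection:
  #1: 9 × 4 × 10 = 360
  #2: 10 × 5 × 4 = 200
  #3: 10 × 8 × 10 = 800
  #4: 4 × 8 × 6 = 192
  #5: 2 × 9 × 8 = 144
  #6: 8 × 9 × 9 = 648
  #7: 7 × 9 × 7 = 441
  #8: 10 × 9 × 7 = 630
  #9: 10 × 1 × 2 = 20
Sorted descending: 800, 648, 630, 441, 360, 200, 192, 144, 20.
The sixth-highest RPN is 200 (#2).

200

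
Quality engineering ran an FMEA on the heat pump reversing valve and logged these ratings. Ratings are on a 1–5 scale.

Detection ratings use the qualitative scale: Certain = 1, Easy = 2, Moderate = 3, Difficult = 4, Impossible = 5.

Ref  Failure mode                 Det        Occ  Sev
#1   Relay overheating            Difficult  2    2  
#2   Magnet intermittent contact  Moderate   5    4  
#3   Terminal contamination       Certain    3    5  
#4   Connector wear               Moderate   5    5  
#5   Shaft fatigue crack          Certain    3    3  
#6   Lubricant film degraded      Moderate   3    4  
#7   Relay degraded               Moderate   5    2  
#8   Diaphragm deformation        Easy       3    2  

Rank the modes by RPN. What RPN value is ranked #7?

12

RPN = Severity × Occurrence × Detection:
  #1: 2 × 2 × 4 = 16
  #2: 4 × 5 × 3 = 60
  #3: 5 × 3 × 1 = 15
  #4: 5 × 5 × 3 = 75
  #5: 3 × 3 × 1 = 9
  #6: 4 × 3 × 3 = 36
  #7: 2 × 5 × 3 = 30
  #8: 2 × 3 × 2 = 12
Sorted descending: 75, 60, 36, 30, 16, 15, 12, 9.
The seventh-highest RPN is 12 (#8).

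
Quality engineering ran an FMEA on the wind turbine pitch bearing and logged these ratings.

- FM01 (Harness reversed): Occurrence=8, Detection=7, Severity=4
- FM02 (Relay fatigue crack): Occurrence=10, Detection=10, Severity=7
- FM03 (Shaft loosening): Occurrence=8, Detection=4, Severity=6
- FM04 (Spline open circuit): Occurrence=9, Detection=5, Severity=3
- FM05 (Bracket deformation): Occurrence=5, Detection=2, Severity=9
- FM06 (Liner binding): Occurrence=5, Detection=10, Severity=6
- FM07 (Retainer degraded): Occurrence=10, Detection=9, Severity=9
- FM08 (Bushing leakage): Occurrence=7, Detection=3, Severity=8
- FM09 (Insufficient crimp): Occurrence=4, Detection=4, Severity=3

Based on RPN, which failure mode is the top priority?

FM07

RPN = Severity × Occurrence × Detection:
  FM01: 4 × 8 × 7 = 224
  FM02: 7 × 10 × 10 = 700
  FM03: 6 × 8 × 4 = 192
  FM04: 3 × 9 × 5 = 135
  FM05: 9 × 5 × 2 = 90
  FM06: 6 × 5 × 10 = 300
  FM07: 9 × 10 × 9 = 810
  FM08: 8 × 7 × 3 = 168
  FM09: 3 × 4 × 4 = 48
Highest RPN is 810 → FM07.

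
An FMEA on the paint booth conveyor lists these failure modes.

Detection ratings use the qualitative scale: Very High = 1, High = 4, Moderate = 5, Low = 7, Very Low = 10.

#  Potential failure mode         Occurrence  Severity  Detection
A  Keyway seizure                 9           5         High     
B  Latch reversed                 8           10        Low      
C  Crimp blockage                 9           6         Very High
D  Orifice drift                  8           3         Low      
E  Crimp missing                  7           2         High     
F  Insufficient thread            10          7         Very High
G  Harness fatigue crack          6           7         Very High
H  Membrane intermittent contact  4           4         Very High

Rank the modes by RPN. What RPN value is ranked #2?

180

RPN = Severity × Occurrence × Detection:
  A: 5 × 9 × 4 = 180
  B: 10 × 8 × 7 = 560
  C: 6 × 9 × 1 = 54
  D: 3 × 8 × 7 = 168
  E: 2 × 7 × 4 = 56
  F: 7 × 10 × 1 = 70
  G: 7 × 6 × 1 = 42
  H: 4 × 4 × 1 = 16
Sorted descending: 560, 180, 168, 70, 56, 54, 42, 16.
The second-highest RPN is 180 (A).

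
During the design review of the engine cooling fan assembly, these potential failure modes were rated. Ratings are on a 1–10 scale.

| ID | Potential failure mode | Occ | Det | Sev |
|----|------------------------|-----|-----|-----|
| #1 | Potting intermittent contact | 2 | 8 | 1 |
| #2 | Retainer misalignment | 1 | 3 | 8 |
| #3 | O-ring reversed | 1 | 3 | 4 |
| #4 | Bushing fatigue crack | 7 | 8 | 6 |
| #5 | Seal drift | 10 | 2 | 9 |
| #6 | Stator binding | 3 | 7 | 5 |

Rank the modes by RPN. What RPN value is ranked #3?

105

RPN = Severity × Occurrence × Detection:
  #1: 1 × 2 × 8 = 16
  #2: 8 × 1 × 3 = 24
  #3: 4 × 1 × 3 = 12
  #4: 6 × 7 × 8 = 336
  #5: 9 × 10 × 2 = 180
  #6: 5 × 3 × 7 = 105
Sorted descending: 336, 180, 105, 24, 16, 12.
The third-highest RPN is 105 (#6).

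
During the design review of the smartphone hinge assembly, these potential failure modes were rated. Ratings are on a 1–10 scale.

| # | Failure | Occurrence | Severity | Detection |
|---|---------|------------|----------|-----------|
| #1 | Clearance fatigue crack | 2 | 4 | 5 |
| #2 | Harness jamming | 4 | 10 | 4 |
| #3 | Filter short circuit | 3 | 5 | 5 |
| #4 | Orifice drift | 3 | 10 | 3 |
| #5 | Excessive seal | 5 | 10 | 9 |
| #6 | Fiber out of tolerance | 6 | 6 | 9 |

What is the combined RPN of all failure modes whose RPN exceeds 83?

1024

RPN = Severity × Occurrence × Detection:
  #1: 4 × 2 × 5 = 40
  #2: 10 × 4 × 4 = 160
  #3: 5 × 3 × 5 = 75
  #4: 10 × 3 × 3 = 90
  #5: 10 × 5 × 9 = 450
  #6: 6 × 6 × 9 = 324
RPN > 83: #2 (160), #4 (90), #5 (450), #6 (324).
Sum: 160 + 90 + 450 + 324 = 1024.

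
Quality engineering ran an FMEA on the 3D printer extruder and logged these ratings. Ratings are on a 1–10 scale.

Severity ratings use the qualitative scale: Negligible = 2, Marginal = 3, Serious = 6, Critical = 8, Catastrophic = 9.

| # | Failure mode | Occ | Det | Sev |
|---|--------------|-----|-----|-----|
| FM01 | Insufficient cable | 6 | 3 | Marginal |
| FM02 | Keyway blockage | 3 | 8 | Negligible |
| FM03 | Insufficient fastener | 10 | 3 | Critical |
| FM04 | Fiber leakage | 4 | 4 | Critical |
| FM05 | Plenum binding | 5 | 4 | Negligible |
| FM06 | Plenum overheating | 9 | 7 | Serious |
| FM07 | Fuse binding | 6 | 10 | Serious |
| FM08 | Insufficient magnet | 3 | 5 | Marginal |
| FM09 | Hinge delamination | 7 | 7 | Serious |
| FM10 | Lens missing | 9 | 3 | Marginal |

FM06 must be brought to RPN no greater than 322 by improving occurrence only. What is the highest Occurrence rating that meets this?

FM06: S=6, O=9, D=7 → current RPN = 378.
Fixed product = 42. Need 42 × O ≤ 322, so O ≤ 322/42 = 7.67.
Maximum integer Occurrence rating = 7 (gives RPN 294; O=8 would give 336 > 322).

7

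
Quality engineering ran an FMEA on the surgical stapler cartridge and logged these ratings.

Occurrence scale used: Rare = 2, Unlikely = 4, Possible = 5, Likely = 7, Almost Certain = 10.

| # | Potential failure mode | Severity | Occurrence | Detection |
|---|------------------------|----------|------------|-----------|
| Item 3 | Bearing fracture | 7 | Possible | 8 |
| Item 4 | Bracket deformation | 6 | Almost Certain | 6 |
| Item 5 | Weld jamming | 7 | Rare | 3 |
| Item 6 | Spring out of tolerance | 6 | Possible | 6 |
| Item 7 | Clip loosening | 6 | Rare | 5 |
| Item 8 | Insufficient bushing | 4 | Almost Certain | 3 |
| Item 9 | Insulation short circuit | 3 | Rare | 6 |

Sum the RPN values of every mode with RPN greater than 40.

1042

RPN = Severity × Occurrence × Detection:
  Item 3: 7 × 5 × 8 = 280
  Item 4: 6 × 10 × 6 = 360
  Item 5: 7 × 2 × 3 = 42
  Item 6: 6 × 5 × 6 = 180
  Item 7: 6 × 2 × 5 = 60
  Item 8: 4 × 10 × 3 = 120
  Item 9: 3 × 2 × 6 = 36
RPN > 40: Item 3 (280), Item 4 (360), Item 5 (42), Item 6 (180), Item 7 (60), Item 8 (120).
Sum: 280 + 360 + 42 + 180 + 60 + 120 = 1042.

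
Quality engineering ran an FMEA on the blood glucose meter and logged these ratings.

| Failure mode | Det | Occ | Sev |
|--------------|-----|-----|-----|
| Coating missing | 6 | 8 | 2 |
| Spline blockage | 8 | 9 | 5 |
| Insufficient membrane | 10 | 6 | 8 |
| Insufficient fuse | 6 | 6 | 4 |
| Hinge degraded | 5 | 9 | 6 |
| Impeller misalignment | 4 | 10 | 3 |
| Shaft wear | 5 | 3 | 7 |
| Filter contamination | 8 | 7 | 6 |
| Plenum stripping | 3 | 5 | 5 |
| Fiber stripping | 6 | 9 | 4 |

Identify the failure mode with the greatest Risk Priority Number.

Insufficient membrane

RPN = Severity × Occurrence × Detection:
  Coating missing: 2 × 8 × 6 = 96
  Spline blockage: 5 × 9 × 8 = 360
  Insufficient membrane: 8 × 6 × 10 = 480
  Insufficient fuse: 4 × 6 × 6 = 144
  Hinge degraded: 6 × 9 × 5 = 270
  Impeller misalignment: 3 × 10 × 4 = 120
  Shaft wear: 7 × 3 × 5 = 105
  Filter contamination: 6 × 7 × 8 = 336
  Plenum stripping: 5 × 5 × 3 = 75
  Fiber stripping: 4 × 9 × 6 = 216
Highest RPN is 480 → Insufficient membrane.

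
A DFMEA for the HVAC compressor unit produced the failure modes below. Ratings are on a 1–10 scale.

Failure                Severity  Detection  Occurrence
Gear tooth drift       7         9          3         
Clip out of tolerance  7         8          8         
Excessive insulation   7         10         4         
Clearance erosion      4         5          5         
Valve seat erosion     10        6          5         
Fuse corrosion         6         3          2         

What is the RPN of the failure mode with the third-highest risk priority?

RPN = Severity × Occurrence × Detection:
  Gear tooth drift: 7 × 3 × 9 = 189
  Clip out of tolerance: 7 × 8 × 8 = 448
  Excessive insulation: 7 × 4 × 10 = 280
  Clearance erosion: 4 × 5 × 5 = 100
  Valve seat erosion: 10 × 5 × 6 = 300
  Fuse corrosion: 6 × 2 × 3 = 36
Sorted descending: 448, 300, 280, 189, 100, 36.
The third-highest RPN is 280 (Excessive insulation).

280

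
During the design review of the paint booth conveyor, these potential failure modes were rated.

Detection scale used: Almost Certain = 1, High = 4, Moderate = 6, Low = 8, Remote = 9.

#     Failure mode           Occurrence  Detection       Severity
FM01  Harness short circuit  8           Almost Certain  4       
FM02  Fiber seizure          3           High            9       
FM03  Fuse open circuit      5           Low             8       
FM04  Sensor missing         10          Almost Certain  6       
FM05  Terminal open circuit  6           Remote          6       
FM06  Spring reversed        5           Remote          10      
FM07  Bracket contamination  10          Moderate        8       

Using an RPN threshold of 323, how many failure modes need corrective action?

3

RPN = Severity × Occurrence × Detection:
  FM01: 4 × 8 × 1 = 32
  FM02: 9 × 3 × 4 = 108
  FM03: 8 × 5 × 8 = 320
  FM04: 6 × 10 × 1 = 60
  FM05: 6 × 6 × 9 = 324
  FM06: 10 × 5 × 9 = 450
  FM07: 8 × 10 × 6 = 480
Modes with RPN ≥ 323: FM05 (324), FM06 (450), FM07 (480) → 3.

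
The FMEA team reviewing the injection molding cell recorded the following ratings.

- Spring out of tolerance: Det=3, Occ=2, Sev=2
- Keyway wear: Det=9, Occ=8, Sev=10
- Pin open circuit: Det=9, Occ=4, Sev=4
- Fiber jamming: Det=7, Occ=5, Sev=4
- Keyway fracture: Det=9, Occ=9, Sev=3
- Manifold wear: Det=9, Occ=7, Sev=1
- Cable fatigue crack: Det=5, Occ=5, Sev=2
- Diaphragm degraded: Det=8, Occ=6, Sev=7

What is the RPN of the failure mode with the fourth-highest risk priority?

RPN = Severity × Occurrence × Detection:
  Spring out of tolerance: 2 × 2 × 3 = 12
  Keyway wear: 10 × 8 × 9 = 720
  Pin open circuit: 4 × 4 × 9 = 144
  Fiber jamming: 4 × 5 × 7 = 140
  Keyway fracture: 3 × 9 × 9 = 243
  Manifold wear: 1 × 7 × 9 = 63
  Cable fatigue crack: 2 × 5 × 5 = 50
  Diaphragm degraded: 7 × 6 × 8 = 336
Sorted descending: 720, 336, 243, 144, 140, 63, 50, 12.
The fourth-highest RPN is 144 (Pin open circuit).

144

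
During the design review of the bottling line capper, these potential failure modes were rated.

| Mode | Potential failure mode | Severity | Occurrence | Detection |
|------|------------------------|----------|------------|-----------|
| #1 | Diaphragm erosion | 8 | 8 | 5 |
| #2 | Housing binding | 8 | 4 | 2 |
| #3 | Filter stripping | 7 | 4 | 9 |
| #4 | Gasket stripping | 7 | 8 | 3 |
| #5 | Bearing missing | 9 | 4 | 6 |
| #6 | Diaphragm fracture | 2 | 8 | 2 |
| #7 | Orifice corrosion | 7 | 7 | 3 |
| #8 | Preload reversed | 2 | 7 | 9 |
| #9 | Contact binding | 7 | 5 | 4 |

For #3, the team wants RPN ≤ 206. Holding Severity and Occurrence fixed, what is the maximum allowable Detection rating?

#3: S=7, O=4, D=9 → current RPN = 252.
Fixed product = 28. Need 28 × D ≤ 206, so D ≤ 206/28 = 7.36.
Maximum integer Detection rating = 7 (gives RPN 196; D=8 would give 224 > 206).

7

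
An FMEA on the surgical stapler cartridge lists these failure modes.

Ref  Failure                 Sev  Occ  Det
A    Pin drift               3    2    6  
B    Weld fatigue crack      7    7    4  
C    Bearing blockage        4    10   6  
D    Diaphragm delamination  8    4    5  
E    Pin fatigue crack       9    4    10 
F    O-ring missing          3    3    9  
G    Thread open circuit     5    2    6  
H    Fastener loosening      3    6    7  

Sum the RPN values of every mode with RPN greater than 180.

RPN = Severity × Occurrence × Detection:
  A: 3 × 2 × 6 = 36
  B: 7 × 7 × 4 = 196
  C: 4 × 10 × 6 = 240
  D: 8 × 4 × 5 = 160
  E: 9 × 4 × 10 = 360
  F: 3 × 3 × 9 = 81
  G: 5 × 2 × 6 = 60
  H: 3 × 6 × 7 = 126
RPN > 180: B (196), C (240), E (360).
Sum: 196 + 240 + 360 = 796.

796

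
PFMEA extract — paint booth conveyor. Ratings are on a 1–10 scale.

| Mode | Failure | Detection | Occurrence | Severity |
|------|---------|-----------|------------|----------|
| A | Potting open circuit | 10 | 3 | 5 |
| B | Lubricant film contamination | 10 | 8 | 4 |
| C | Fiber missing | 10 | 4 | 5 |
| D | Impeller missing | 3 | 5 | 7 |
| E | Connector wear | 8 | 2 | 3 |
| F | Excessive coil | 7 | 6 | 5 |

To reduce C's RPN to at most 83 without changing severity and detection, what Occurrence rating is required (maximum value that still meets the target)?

C: S=5, O=4, D=10 → current RPN = 200.
Fixed product = 50. Need 50 × O ≤ 83, so O ≤ 83/50 = 1.66.
Maximum integer Occurrence rating = 1 (gives RPN 50; O=2 would give 100 > 83).

1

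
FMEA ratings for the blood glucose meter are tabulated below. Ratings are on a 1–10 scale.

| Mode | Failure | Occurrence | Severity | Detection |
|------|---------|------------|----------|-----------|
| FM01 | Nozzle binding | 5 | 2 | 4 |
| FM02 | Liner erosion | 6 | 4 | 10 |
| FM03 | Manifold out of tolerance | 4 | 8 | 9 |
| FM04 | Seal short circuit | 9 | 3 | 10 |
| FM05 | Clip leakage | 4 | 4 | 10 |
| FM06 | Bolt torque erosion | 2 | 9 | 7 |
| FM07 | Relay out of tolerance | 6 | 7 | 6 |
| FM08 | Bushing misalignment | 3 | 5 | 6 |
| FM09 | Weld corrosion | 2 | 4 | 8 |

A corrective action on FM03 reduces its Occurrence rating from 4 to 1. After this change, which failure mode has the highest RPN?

RPN = Severity × Occurrence × Detection:
  FM01: 2 × 5 × 4 = 40
  FM02: 4 × 6 × 10 = 240
  FM03: 8 × 4 × 9 = 288
  FM04: 3 × 9 × 10 = 270
  FM05: 4 × 4 × 10 = 160
  FM06: 9 × 2 × 7 = 126
  FM07: 7 × 6 × 6 = 252
  FM08: 5 × 3 × 6 = 90
  FM09: 4 × 2 × 8 = 64
After action: FM03 → 8 × 1 × 9 = 72.
Revised RPNs: FM04=270, FM07=252, FM02=240, FM05=160, FM06=126, FM08=90, FM03=72, FM09=64, FM01=40.
Highest is now FM04 (270).

FM04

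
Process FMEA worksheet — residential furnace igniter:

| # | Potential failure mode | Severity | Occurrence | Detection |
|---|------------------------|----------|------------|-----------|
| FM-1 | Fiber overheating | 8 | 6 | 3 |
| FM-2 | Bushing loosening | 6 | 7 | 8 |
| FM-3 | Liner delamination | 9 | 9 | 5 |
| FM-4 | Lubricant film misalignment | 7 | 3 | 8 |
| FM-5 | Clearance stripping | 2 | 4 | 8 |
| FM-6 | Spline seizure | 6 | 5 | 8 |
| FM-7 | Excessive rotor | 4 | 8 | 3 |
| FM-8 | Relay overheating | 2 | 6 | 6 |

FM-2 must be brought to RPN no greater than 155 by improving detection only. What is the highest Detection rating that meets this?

FM-2: S=6, O=7, D=8 → current RPN = 336.
Fixed product = 42. Need 42 × D ≤ 155, so D ≤ 155/42 = 3.69.
Maximum integer Detection rating = 3 (gives RPN 126; D=4 would give 168 > 155).

3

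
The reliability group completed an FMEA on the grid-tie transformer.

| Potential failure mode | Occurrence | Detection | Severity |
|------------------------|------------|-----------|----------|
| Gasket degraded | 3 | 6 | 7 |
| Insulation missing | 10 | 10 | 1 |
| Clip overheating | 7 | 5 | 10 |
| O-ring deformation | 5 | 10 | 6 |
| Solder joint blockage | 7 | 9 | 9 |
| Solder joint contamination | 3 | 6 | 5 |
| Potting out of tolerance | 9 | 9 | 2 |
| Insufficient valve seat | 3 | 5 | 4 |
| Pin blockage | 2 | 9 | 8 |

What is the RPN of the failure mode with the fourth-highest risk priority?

162

RPN = Severity × Occurrence × Detection:
  Gasket degraded: 7 × 3 × 6 = 126
  Insulation missing: 1 × 10 × 10 = 100
  Clip overheating: 10 × 7 × 5 = 350
  O-ring deformation: 6 × 5 × 10 = 300
  Solder joint blockage: 9 × 7 × 9 = 567
  Solder joint contamination: 5 × 3 × 6 = 90
  Potting out of tolerance: 2 × 9 × 9 = 162
  Insufficient valve seat: 4 × 3 × 5 = 60
  Pin blockage: 8 × 2 × 9 = 144
Sorted descending: 567, 350, 300, 162, 144, 126, 100, 90, 60.
The fourth-highest RPN is 162 (Potting out of tolerance).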